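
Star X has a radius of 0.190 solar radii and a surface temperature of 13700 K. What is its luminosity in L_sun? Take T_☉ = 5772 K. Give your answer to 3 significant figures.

1.15 L_sun

L/L_☉ = (R/R_☉)² (T/T_☉)⁴ = (0.190)² × (13700/5772)⁴
       = 0.03610 × (2.374)⁴ = 0.03610 × 31.74 = 1.146.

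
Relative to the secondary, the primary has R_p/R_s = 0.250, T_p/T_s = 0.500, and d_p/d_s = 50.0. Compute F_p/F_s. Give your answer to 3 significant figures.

L_p/L_s = (R_p/R_s)²(T_p/T_s)⁴ = (0.250)² × (0.500)⁴ = 0.003906.
F_p/F_s = (L_p/L_s)/(d_p/d_s)² = 0.003906 / (50.0)² = 1.563×10^-6.

1.56×10^-6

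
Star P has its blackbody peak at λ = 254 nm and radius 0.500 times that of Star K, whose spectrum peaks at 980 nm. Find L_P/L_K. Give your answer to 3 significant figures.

55.4

Wien's law gives T ∝ 1/λ_max, so T_P/T_K = λ_K/λ_P = 980/254 = 3.858.
Then L ∝ R²T⁴ gives L_P/L_K = (0.500)² × (3.858)⁴ = 0.2500 × 221.6 = 55.40.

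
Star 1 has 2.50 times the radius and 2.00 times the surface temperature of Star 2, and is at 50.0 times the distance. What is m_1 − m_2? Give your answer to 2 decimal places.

3.49

L_1/L_2 = (2.50)²(2.00)⁴ = 100.0.
F_1/F_2 = (L_1/L_2)/(d_1/d_2)² = 100.0/2500 = 0.04000.
m_1 − m_2 = −2.5 log₁₀(0.04000) = 3.49.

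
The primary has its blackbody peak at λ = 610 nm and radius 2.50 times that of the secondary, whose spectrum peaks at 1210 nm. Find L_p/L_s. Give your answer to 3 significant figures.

Wien's law gives T ∝ 1/λ_max, so T_p/T_s = λ_s/λ_p = 1210/610 = 1.984.
Then L ∝ R²T⁴ gives L_p/L_s = (2.50)² × (1.984)⁴ = 6.250 × 15.48 = 96.76.

96.8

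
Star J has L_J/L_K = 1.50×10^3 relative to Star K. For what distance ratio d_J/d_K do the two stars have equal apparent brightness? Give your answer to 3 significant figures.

Equal flux requires L_J/d_J² = L_K/d_K², so d_J/d_K = √(L_J/L_K)
= √(1.50×10^3) = 38.73.

38.7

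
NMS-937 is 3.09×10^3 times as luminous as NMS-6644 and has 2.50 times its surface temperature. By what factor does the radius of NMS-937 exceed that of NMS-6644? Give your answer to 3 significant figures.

8.89

L ∝ R²T⁴ gives R ∝ √L / T², so
R_NMS-937/R_NMS-6644 = √(3.09×10^3) / (2.50)² = 55.59 / 6.250 = 8.894.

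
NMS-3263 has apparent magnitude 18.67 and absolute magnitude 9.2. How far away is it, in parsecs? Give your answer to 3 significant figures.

m − M = 5 log₁₀(d/10 pc)
18.67 − (9.2) = 9.47 = 5 log₁₀(d/10)
d = 10 × 10^(9.47/5) = 10 × 10^1.894 = 783.4 pc.

783 pc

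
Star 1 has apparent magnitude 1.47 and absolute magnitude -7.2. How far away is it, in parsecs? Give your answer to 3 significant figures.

m − M = 5 log₁₀(d/10 pc)
1.47 − (-7.2) = 8.67 = 5 log₁₀(d/10)
d = 10 × 10^(8.67/5) = 10 × 10^1.734 = 542.0 pc.

542 pc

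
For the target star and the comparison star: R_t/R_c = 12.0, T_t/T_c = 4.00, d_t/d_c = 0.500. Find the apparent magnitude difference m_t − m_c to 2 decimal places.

-12.92

L_t/L_c = (12.0)²(4.00)⁴ = 3.686×10^4.
F_t/F_c = (L_t/L_c)/(d_t/d_c)² = 3.686×10^4/0.2500 = 1.475×10^5.
m_t − m_c = −2.5 log₁₀(1.475×10^5) = -12.92.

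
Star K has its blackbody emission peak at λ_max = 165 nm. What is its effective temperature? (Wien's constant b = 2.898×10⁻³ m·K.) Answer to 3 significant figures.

T = b/λ_max = 2.898×10⁻³ / (165×10⁻⁹) = 1.756×10^4 K.

1.76×10^4 K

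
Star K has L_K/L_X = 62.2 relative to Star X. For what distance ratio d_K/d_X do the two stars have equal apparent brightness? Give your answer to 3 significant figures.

7.89

Equal flux requires L_K/d_K² = L_X/d_X², so d_K/d_X = √(L_K/L_X)
= √(62.2) = 7.887.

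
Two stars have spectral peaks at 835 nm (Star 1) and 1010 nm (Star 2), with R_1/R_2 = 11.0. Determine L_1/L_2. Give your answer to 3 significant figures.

259

Wien's law gives T ∝ 1/λ_max, so T_1/T_2 = λ_2/λ_1 = 1010/835 = 1.210.
Then L ∝ R²T⁴ gives L_1/L_2 = (11.0)² × (1.210)⁴ = 121.0 × 2.141 = 259.0.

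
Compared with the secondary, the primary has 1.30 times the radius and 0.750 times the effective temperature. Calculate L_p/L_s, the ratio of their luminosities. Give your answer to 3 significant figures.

0.535

From the Stefan–Boltzmann law, L ∝ R²T⁴, so
L_p/L_s = (R_p/R_s)² (T_p/T_s)⁴ = (1.30)² × (0.750)⁴ = 1.690 × 0.3164 = 0.5347.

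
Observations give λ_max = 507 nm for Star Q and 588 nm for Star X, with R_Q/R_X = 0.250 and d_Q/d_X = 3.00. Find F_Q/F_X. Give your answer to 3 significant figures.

0.0126

Wien's law: T_Q/T_X = λ_X/λ_Q = 588/507 = 1.160.
L_Q/L_X = (R_Q/R_X)²(T_Q/T_X)⁴ = (0.250)²(1.160)⁴ = 0.1131.
F_Q/F_X = (L_Q/L_X)/(d_Q/d_X)² = 0.1131/(3.00)² = 0.01256.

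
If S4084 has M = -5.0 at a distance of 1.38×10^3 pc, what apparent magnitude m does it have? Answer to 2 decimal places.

5.70

m = M + 5 log₁₀(d/10 pc) = -5.0 + 5 log₁₀(1.38×10^3/10)
  = -5.0 + 5 × 2.140 = -5.0 + 10.70 = 5.70.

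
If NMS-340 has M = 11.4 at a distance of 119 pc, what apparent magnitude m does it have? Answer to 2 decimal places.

16.78

m = M + 5 log₁₀(d/10 pc) = 11.4 + 5 log₁₀(119/10)
  = 11.4 + 5 × 1.076 = 11.4 + 5.38 = 16.78.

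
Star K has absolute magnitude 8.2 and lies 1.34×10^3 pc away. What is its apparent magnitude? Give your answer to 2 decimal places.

m = M + 5 log₁₀(d/10 pc) = 8.2 + 5 log₁₀(1.34×10^3/10)
  = 8.2 + 5 × 2.127 = 8.2 + 10.64 = 18.84.

18.84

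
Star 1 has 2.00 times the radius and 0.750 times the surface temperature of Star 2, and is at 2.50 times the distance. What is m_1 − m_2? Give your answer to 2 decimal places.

1.73

L_1/L_2 = (2.00)²(0.750)⁴ = 1.266.
F_1/F_2 = (L_1/L_2)/(d_1/d_2)² = 1.266/6.250 = 0.2025.
m_1 − m_2 = −2.5 log₁₀(0.2025) = 1.73.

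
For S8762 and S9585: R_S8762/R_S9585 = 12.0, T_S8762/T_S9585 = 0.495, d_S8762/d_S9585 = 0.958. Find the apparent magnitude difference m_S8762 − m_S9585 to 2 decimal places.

L_S8762/L_S9585 = (12.0)²(0.495)⁴ = 8.645.
F_S8762/F_S9585 = (L_S8762/L_S9585)/(d_S8762/d_S9585)² = 8.645/0.9178 = 9.420.
m_S8762 − m_S9585 = −2.5 log₁₀(9.420) = -2.44.

-2.44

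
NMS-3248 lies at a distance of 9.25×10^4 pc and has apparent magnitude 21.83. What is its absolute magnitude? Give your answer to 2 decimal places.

M = m − 5 log₁₀(d/10 pc) = 21.83 − 5 log₁₀(9.25×10^4/10)
  = 21.83 − 5 × 3.966 = 21.83 − 19.83 = 2.00.

2.00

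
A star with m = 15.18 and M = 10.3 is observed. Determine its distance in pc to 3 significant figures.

m − M = 5 log₁₀(d/10 pc)
15.18 − (10.3) = 4.88 = 5 log₁₀(d/10)
d = 10 × 10^(4.88/5) = 10 × 10^0.976 = 94.62 pc.

94.6 pc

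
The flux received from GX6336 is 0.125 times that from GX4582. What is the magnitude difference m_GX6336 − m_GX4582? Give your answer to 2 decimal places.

2.26

m_GX6336 − m_GX4582 = −2.5 log₁₀(F_GX6336/F_GX4582) = −2.5 log₁₀(0.125) = −2.5 × (-0.903) = 2.258.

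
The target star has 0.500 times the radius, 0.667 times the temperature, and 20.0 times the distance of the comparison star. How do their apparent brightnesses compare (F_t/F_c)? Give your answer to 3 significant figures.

L_t/L_c = (R_t/R_c)²(T_t/T_c)⁴ = (0.500)² × (0.667)⁴ = 0.04948.
F_t/F_c = (L_t/L_c)/(d_t/d_c)² = 0.04948 / (20.0)² = 1.237×10^-4.

1.24×10^-4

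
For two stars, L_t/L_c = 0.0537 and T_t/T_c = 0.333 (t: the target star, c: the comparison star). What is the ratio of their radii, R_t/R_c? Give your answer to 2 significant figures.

2.1

L ∝ R²T⁴ gives R ∝ √L / T², so
R_t/R_c = √(0.0537) / (0.333)² = 0.2317 / 0.1109 = 2.090.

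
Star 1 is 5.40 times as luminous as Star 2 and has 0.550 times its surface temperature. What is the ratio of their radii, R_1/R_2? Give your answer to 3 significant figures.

L ∝ R²T⁴ gives R ∝ √L / T², so
R_1/R_2 = √(5.40) / (0.550)² = 2.324 / 0.3025 = 7.682.

7.68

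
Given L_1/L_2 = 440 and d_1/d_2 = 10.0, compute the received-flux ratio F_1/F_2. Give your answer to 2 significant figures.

F = L/(4πd²), so F_1/F_2 = (L_1/L_2) / (d_1/d_2)²
= 440 / (10.0)² = 440 / 100.0 = 4.400.

4.4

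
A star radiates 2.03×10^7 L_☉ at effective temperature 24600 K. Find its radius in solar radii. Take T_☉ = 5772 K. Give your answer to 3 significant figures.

R/R_☉ = √(L/L_☉) / (T/T_☉)² = √(2.03×10^7) / (4.262)²
       = 4506 / 18.16 = 248.0.

248 solar radii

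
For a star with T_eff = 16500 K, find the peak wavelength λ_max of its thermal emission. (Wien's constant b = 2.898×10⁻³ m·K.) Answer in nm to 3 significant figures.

λ_max = b/T = 2.898×10⁻³ / 16500 = 1.76×10^-7 m = 175.6 nm.

176 nm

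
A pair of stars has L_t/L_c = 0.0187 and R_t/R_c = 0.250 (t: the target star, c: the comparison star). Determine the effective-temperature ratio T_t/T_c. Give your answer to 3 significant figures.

L ∝ R²T⁴ gives T ∝ (L/R²)^(1/4), so
T_t/T_c = (0.0187 / 0.250²)^(1/4) = (0.2992)^(1/4) = 0.7396.

0.740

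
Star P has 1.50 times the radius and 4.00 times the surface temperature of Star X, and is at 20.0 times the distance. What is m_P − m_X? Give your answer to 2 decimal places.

L_P/L_X = (1.50)²(4.00)⁴ = 576.0.
F_P/F_X = (L_P/L_X)/(d_P/d_X)² = 576.0/400.0 = 1.440.
m_P − m_X = −2.5 log₁₀(1.440) = -0.40.

-0.40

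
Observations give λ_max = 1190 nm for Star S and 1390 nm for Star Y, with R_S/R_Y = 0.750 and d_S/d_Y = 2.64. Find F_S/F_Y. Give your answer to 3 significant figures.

Wien's law: T_S/T_Y = λ_Y/λ_S = 1390/1190 = 1.168.
L_S/L_Y = (R_S/R_Y)²(T_S/T_Y)⁴ = (0.750)²(1.168)⁴ = 1.047.
F_S/F_Y = (L_S/L_Y)/(d_S/d_Y)² = 1.047/(2.64)² = 0.1502.

0.150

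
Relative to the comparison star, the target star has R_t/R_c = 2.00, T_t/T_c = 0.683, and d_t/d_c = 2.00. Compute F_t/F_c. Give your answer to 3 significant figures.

0.218

L_t/L_c = (R_t/R_c)²(T_t/T_c)⁴ = (2.00)² × (0.683)⁴ = 0.8704.
F_t/F_c = (L_t/L_c)/(d_t/d_c)² = 0.8704 / (2.00)² = 0.2176.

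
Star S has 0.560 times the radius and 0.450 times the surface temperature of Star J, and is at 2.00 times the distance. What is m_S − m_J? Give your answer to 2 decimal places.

L_S/L_J = (0.560)²(0.450)⁴ = 0.01286.
F_S/F_J = (L_S/L_J)/(d_S/d_J)² = 0.01286/4.000 = 0.003215.
m_S − m_J = −2.5 log₁₀(0.003215) = 6.23.

6.23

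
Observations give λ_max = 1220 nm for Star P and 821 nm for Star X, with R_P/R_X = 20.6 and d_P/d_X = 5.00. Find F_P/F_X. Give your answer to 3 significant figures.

Wien's law: T_P/T_X = λ_X/λ_P = 821/1220 = 0.6730.
L_P/L_X = (R_P/R_X)²(T_P/T_X)⁴ = (20.6)²(0.6730)⁴ = 87.03.
F_P/F_X = (L_P/L_X)/(d_P/d_X)² = 87.03/(5.00)² = 3.481.

3.48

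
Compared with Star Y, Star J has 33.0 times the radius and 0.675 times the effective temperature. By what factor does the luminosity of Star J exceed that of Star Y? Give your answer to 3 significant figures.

From the Stefan–Boltzmann law, L ∝ R²T⁴, so
L_J/L_Y = (R_J/R_Y)² (T_J/T_Y)⁴ = (33.0)² × (0.675)⁴ = 1089 × 0.2076 = 226.1.

226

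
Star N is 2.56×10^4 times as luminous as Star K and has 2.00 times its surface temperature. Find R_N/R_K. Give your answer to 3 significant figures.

L ∝ R²T⁴ gives R ∝ √L / T², so
R_N/R_K = √(2.56×10^4) / (2.00)² = 160.0 / 4.000 = 40.00.

40.0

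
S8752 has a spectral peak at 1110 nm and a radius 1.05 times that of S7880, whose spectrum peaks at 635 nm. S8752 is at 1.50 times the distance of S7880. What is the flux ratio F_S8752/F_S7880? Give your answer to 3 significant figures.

0.0525

Wien's law: T_S8752/T_S7880 = λ_S7880/λ_S8752 = 635/1110 = 0.5721.
L_S8752/L_S7880 = (R_S8752/R_S7880)²(T_S8752/T_S7880)⁴ = (1.05)²(0.5721)⁴ = 0.1181.
F_S8752/F_S7880 = (L_S8752/L_S7880)/(d_S8752/d_S7880)² = 0.1181/(1.50)² = 0.05248.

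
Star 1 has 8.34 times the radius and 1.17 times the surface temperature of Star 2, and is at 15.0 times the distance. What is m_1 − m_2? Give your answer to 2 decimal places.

L_1/L_2 = (8.34)²(1.17)⁴ = 130.3.
F_1/F_2 = (L_1/L_2)/(d_1/d_2)² = 130.3/225.0 = 0.5793.
m_1 − m_2 = −2.5 log₁₀(0.5793) = 0.59.

0.59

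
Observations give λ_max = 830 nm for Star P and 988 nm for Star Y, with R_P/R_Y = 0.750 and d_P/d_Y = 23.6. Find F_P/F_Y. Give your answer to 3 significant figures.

Wien's law: T_P/T_Y = λ_Y/λ_P = 988/830 = 1.190.
L_P/L_Y = (R_P/R_Y)²(T_P/T_Y)⁴ = (0.750)²(1.190)⁴ = 1.129.
F_P/F_Y = (L_P/L_Y)/(d_P/d_Y)² = 1.129/(23.6)² = 0.002028.

0.00203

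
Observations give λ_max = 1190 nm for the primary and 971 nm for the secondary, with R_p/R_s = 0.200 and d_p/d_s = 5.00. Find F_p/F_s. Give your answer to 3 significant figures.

7.09×10^-4

Wien's law: T_p/T_s = λ_s/λ_p = 971/1190 = 0.8160.
L_p/L_s = (R_p/R_s)²(T_p/T_s)⁴ = (0.200)²(0.8160)⁴ = 0.01773.
F_p/F_s = (L_p/L_s)/(d_p/d_s)² = 0.01773/(5.00)² = 7.093×10^-4.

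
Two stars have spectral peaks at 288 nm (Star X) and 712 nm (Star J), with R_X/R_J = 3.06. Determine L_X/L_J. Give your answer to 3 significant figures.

Wien's law gives T ∝ 1/λ_max, so T_X/T_J = λ_J/λ_X = 712/288 = 2.472.
Then L ∝ R²T⁴ gives L_X/L_J = (3.06)² × (2.472)⁴ = 9.364 × 37.36 = 349.8.

350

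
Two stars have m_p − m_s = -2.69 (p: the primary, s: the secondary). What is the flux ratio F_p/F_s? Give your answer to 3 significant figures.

11.9

F_p/F_s = 10^(−(m_p − m_s)/2.5) = 10^(2.69/2.5) = 10^1.076 = 11.91.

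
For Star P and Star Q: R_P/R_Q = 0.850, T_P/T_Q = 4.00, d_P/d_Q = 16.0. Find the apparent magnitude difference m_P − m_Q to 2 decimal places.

L_P/L_Q = (0.850)²(4.00)⁴ = 185.0.
F_P/F_Q = (L_P/L_Q)/(d_P/d_Q)² = 185.0/256.0 = 0.7225.
m_P − m_Q = −2.5 log₁₀(0.7225) = 0.35.

0.35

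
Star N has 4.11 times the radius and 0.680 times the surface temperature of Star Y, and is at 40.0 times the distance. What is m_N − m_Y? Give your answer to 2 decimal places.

L_N/L_Y = (4.11)²(0.680)⁴ = 3.612.
F_N/F_Y = (L_N/L_Y)/(d_N/d_Y)² = 3.612/1600 = 0.002257.
m_N − m_Y = −2.5 log₁₀(0.002257) = 6.62.

6.62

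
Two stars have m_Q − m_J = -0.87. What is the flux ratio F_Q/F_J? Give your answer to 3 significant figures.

2.23

F_Q/F_J = 10^(−(m_Q − m_J)/2.5) = 10^(0.87/2.5) = 10^0.348 = 2.228.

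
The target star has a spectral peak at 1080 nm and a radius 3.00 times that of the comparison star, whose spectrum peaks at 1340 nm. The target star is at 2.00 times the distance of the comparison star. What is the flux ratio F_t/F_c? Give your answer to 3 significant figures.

5.33

Wien's law: T_t/T_c = λ_c/λ_t = 1340/1080 = 1.241.
L_t/L_c = (R_t/R_c)²(T_t/T_c)⁴ = (3.00)²(1.241)⁴ = 21.33.
F_t/F_c = (L_t/L_c)/(d_t/d_c)² = 21.33/(2.00)² = 5.332.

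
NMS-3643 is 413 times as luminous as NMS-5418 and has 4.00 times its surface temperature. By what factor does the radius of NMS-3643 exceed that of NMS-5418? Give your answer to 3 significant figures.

1.27

L ∝ R²T⁴ gives R ∝ √L / T², so
R_NMS-3643/R_NMS-5418 = √(413) / (4.00)² = 20.32 / 16.00 = 1.270.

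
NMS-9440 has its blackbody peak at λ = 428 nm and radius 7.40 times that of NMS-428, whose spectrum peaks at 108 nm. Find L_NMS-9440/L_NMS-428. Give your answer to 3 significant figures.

0.222

Wien's law gives T ∝ 1/λ_max, so T_NMS-9440/T_NMS-428 = λ_NMS-428/λ_NMS-9440 = 108/428 = 0.2523.
Then L ∝ R²T⁴ gives L_NMS-9440/L_NMS-428 = (7.40)² × (0.2523)⁴ = 54.76 × 0.004054 = 0.2220.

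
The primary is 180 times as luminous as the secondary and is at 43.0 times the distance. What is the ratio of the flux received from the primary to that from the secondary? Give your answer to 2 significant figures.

F = L/(4πd²), so F_p/F_s = (L_p/L_s) / (d_p/d_s)²
= 180 / (43.0)² = 180 / 1849 = 0.09735.

0.097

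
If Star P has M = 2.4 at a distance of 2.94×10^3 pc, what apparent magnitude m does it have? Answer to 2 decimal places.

14.74

m = M + 5 log₁₀(d/10 pc) = 2.4 + 5 log₁₀(2.94×10^3/10)
  = 2.4 + 5 × 2.468 = 2.4 + 12.34 = 14.74.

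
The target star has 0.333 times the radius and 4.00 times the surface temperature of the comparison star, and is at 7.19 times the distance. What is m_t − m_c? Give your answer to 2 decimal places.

0.65

L_t/L_c = (0.333)²(4.00)⁴ = 28.39.
F_t/F_c = (L_t/L_c)/(d_t/d_c)² = 28.39/51.70 = 0.5491.
m_t − m_c = −2.5 log₁₀(0.5491) = 0.65.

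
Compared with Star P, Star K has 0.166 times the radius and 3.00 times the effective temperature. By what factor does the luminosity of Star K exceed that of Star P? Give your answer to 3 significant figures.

2.23

From the Stefan–Boltzmann law, L ∝ R²T⁴, so
L_K/L_P = (R_K/R_P)² (T_K/T_P)⁴ = (0.166)² × (3.00)⁴ = 0.02756 × 81.00 = 2.232.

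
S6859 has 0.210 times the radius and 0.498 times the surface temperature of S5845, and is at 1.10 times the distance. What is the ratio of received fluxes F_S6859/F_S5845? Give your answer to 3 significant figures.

0.00224

L_S6859/L_S5845 = (R_S6859/R_S5845)²(T_S6859/T_S5845)⁴ = (0.210)² × (0.498)⁴ = 0.002712.
F_S6859/F_S5845 = (L_S6859/L_S5845)/(d_S6859/d_S5845)² = 0.002712 / (1.10)² = 0.002242.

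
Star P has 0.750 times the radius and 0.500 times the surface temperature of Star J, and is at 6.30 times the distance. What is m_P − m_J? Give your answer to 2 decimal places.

L_P/L_J = (0.750)²(0.500)⁴ = 0.03516.
F_P/F_J = (L_P/L_J)/(d_P/d_J)² = 0.03516/39.69 = 8.858×10^-4.
m_P − m_J = −2.5 log₁₀(8.858×10^-4) = 7.63.

7.63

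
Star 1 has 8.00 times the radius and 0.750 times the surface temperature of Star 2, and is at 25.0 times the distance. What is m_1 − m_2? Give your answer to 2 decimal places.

3.72

L_1/L_2 = (8.00)²(0.750)⁴ = 20.25.
F_1/F_2 = (L_1/L_2)/(d_1/d_2)² = 20.25/625.0 = 0.03240.
m_1 − m_2 = −2.5 log₁₀(0.03240) = 3.72.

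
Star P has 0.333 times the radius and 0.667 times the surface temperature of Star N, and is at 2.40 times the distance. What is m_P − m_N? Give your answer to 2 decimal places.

L_P/L_N = (0.333)²(0.667)⁴ = 0.02195.
F_P/F_N = (L_P/L_N)/(d_P/d_N)² = 0.02195/5.760 = 0.003810.
m_P − m_N = −2.5 log₁₀(0.003810) = 6.05.

6.05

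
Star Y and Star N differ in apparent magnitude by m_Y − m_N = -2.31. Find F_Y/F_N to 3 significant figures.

8.39

F_Y/F_N = 10^(−(m_Y − m_N)/2.5) = 10^(2.31/2.5) = 10^0.924 = 8.395.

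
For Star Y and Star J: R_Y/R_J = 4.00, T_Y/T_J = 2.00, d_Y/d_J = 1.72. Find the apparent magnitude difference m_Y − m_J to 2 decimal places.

L_Y/L_J = (4.00)²(2.00)⁴ = 256.0.
F_Y/F_J = (L_Y/L_J)/(d_Y/d_J)² = 256.0/2.958 = 86.53.
m_Y − m_J = −2.5 log₁₀(86.53) = -4.84.

-4.84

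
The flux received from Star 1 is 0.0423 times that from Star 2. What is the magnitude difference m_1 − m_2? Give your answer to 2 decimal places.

m_1 − m_2 = −2.5 log₁₀(F_1/F_2) = −2.5 log₁₀(0.0423) = −2.5 × (-1.374) = 3.434.

3.43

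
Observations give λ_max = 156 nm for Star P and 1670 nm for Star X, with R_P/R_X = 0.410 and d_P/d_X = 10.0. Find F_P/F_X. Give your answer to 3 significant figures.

22.1

Wien's law: T_P/T_X = λ_X/λ_P = 1670/156 = 10.71.
L_P/L_X = (R_P/R_X)²(T_P/T_X)⁴ = (0.410)²(10.71)⁴ = 2208.
F_P/F_X = (L_P/L_X)/(d_P/d_X)² = 2208/(10.0)² = 22.08.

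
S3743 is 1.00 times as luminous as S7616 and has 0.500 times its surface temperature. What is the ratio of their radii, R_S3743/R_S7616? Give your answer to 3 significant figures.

L ∝ R²T⁴ gives R ∝ √L / T², so
R_S3743/R_S7616 = √(1.00) / (0.500)² = 1.000 / 0.2500 = 4.000.

4.00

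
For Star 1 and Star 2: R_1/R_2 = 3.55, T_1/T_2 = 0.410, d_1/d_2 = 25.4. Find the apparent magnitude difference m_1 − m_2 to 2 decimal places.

L_1/L_2 = (3.55)²(0.410)⁴ = 0.3561.
F_1/F_2 = (L_1/L_2)/(d_1/d_2)² = 0.3561/645.2 = 5.520×10^-4.
m_1 − m_2 = −2.5 log₁₀(5.520×10^-4) = 8.15.

8.15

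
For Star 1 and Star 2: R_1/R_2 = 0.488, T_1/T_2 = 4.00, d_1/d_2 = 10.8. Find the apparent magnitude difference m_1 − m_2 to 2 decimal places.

L_1/L_2 = (0.488)²(4.00)⁴ = 60.96.
F_1/F_2 = (L_1/L_2)/(d_1/d_2)² = 60.96/116.6 = 0.5227.
m_1 − m_2 = −2.5 log₁₀(0.5227) = 0.70.

0.70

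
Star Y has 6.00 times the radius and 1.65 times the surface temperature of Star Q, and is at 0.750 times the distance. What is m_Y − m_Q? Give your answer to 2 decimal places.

L_Y/L_Q = (6.00)²(1.65)⁴ = 266.8.
F_Y/F_Q = (L_Y/L_Q)/(d_Y/d_Q)² = 266.8/0.5625 = 474.4.
m_Y − m_Q = −2.5 log₁₀(474.4) = -6.69.

-6.69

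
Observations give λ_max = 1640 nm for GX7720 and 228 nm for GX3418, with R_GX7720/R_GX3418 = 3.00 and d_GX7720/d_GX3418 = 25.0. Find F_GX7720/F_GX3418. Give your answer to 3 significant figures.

5.38×10^-6

Wien's law: T_GX7720/T_GX3418 = λ_GX3418/λ_GX7720 = 228/1640 = 0.1390.
L_GX7720/L_GX3418 = (R_GX7720/R_GX3418)²(T_GX7720/T_GX3418)⁴ = (3.00)²(0.1390)⁴ = 0.003362.
F_GX7720/F_GX3418 = (L_GX7720/L_GX3418)/(d_GX7720/d_GX3418)² = 0.003362/(25.0)² = 5.379×10^-6.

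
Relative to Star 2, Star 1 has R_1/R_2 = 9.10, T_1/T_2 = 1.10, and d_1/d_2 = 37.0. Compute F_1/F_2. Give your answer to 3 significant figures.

L_1/L_2 = (R_1/R_2)²(T_1/T_2)⁴ = (9.10)² × (1.10)⁴ = 121.2.
F_1/F_2 = (L_1/L_2)/(d_1/d_2)² = 121.2 / (37.0)² = 0.08856.

0.0886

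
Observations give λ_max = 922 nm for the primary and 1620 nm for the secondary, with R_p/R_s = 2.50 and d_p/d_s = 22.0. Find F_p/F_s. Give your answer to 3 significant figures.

0.123

Wien's law: T_p/T_s = λ_s/λ_p = 1620/922 = 1.757.
L_p/L_s = (R_p/R_s)²(T_p/T_s)⁴ = (2.50)²(1.757)⁴ = 59.57.
F_p/F_s = (L_p/L_s)/(d_p/d_s)² = 59.57/(22.0)² = 0.1231.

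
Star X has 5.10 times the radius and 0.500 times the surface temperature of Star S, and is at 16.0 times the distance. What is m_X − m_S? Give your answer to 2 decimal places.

L_X/L_S = (5.10)²(0.500)⁴ = 1.626.
F_X/F_S = (L_X/L_S)/(d_X/d_S)² = 1.626/256.0 = 0.006350.
m_X − m_S = −2.5 log₁₀(0.006350) = 5.49.

5.49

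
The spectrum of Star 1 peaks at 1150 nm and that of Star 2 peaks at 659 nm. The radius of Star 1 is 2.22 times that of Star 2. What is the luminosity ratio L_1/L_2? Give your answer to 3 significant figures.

0.531

Wien's law gives T ∝ 1/λ_max, so T_1/T_2 = λ_2/λ_1 = 659/1150 = 0.5730.
Then L ∝ R²T⁴ gives L_1/L_2 = (2.22)² × (0.5730)⁴ = 4.928 × 0.1078 = 0.5314.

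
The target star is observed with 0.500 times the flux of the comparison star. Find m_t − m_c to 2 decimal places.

0.75

m_t − m_c = −2.5 log₁₀(F_t/F_c) = −2.5 log₁₀(0.500) = −2.5 × (-0.301) = 0.753.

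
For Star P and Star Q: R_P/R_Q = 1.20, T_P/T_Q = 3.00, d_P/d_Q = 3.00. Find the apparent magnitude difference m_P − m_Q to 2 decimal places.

L_P/L_Q = (1.20)²(3.00)⁴ = 116.6.
F_P/F_Q = (L_P/L_Q)/(d_P/d_Q)² = 116.6/9.000 = 12.96.
m_P − m_Q = −2.5 log₁₀(12.96) = -2.78.

-2.78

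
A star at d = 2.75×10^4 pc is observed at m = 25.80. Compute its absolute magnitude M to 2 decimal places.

8.60

M = m − 5 log₁₀(d/10 pc) = 25.80 − 5 log₁₀(2.75×10^4/10)
  = 25.80 − 5 × 3.439 = 25.80 − 17.20 = 8.60.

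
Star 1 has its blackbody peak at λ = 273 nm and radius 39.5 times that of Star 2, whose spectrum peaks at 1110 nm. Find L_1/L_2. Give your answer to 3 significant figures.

4.26×10^5

Wien's law gives T ∝ 1/λ_max, so T_1/T_2 = λ_2/λ_1 = 1110/273 = 4.066.
Then L ∝ R²T⁴ gives L_1/L_2 = (39.5)² × (4.066)⁴ = 1560 × 273.3 = 4.264×10^5.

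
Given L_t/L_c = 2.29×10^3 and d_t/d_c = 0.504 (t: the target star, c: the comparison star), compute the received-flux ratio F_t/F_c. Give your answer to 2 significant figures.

F = L/(4πd²), so F_t/F_c = (L_t/L_c) / (d_t/d_c)²
= 2.29×10^3 / (0.504)² = 2.29×10^3 / 0.2540 = 9015.

9.0×10^3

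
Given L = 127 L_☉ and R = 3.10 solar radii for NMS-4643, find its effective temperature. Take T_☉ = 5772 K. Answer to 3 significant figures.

1.10×10^4 K

T/T_☉ = (L/L_☉)^(1/4) / (R/R_☉)^(1/2)
T = 5772 × (127)^(1/4) / √(3.10) = 5772 × 3.357 / 1.761 = 1.101×10^4 K.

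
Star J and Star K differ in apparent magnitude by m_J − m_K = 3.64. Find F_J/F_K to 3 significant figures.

0.0350

F_J/F_K = 10^(−(m_J − m_K)/2.5) = 10^(-3.64/2.5) = 10^-1.456 = 0.03499.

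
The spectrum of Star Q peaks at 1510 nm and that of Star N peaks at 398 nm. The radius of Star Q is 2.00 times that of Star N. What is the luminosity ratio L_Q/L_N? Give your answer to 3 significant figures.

Wien's law gives T ∝ 1/λ_max, so T_Q/T_N = λ_N/λ_Q = 398/1510 = 0.2636.
Then L ∝ R²T⁴ gives L_Q/L_N = (2.00)² × (0.2636)⁴ = 4.000 × 0.004826 = 0.01931.

0.0193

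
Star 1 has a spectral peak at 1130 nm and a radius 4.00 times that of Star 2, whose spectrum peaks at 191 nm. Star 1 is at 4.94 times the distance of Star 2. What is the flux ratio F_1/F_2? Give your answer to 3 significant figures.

5.35×10^-4

Wien's law: T_1/T_2 = λ_2/λ_1 = 191/1130 = 0.1690.
L_1/L_2 = (R_1/R_2)²(T_1/T_2)⁴ = (4.00)²(0.1690)⁴ = 0.01306.
F_1/F_2 = (L_1/L_2)/(d_1/d_2)² = 0.01306/(4.94)² = 5.352×10^-4.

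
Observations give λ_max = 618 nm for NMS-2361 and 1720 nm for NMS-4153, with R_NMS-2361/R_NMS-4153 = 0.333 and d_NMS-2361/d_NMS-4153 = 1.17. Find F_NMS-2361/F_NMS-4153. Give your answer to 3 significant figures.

4.86

Wien's law: T_NMS-2361/T_NMS-4153 = λ_NMS-4153/λ_NMS-2361 = 1720/618 = 2.783.
L_NMS-2361/L_NMS-4153 = (R_NMS-2361/R_NMS-4153)²(T_NMS-2361/T_NMS-4153)⁴ = (0.333)²(2.783)⁴ = 6.653.
F_NMS-2361/F_NMS-4153 = (L_NMS-2361/L_NMS-4153)/(d_NMS-2361/d_NMS-4153)² = 6.653/(1.17)² = 4.860.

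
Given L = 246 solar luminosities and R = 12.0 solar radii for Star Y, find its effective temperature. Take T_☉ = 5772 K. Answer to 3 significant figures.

T/T_☉ = (L/L_☉)^(1/4) / (R/R_☉)^(1/2)
T = 5772 × (246)^(1/4) / √(12.0) = 5772 × 3.960 / 3.464 = 6599 K.

6.60×10^3 K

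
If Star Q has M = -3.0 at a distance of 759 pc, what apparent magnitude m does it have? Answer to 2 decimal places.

m = M + 5 log₁₀(d/10 pc) = -3.0 + 5 log₁₀(759/10)
  = -3.0 + 5 × 1.880 = -3.0 + 9.40 = 6.40.

6.40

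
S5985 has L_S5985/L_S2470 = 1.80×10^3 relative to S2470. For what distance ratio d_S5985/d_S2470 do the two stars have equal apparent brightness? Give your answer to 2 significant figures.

42

Equal flux requires L_S5985/d_S5985² = L_S2470/d_S2470², so d_S5985/d_S2470 = √(L_S5985/L_S2470)
= √(1.80×10^3) = 42.43.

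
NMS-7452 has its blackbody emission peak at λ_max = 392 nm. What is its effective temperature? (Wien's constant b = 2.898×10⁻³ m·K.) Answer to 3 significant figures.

T = b/λ_max = 2.898×10⁻³ / (392×10⁻⁹) = 7393 K.

7.39×10^3 K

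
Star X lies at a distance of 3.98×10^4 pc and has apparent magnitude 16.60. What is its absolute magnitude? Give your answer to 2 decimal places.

M = m − 5 log₁₀(d/10 pc) = 16.60 − 5 log₁₀(3.98×10^4/10)
  = 16.60 − 5 × 3.600 = 16.60 − 18.00 = -1.40.

-1.40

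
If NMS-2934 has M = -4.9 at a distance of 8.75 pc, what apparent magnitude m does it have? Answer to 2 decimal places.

m = M + 5 log₁₀(d/10 pc) = -4.9 + 5 log₁₀(8.75/10)
  = -4.9 + 5 × -0.058 = -4.9 + -0.29 = -5.19.

-5.19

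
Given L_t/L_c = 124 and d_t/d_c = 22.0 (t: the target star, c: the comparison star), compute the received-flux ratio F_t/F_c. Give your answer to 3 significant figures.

0.256

F = L/(4πd²), so F_t/F_c = (L_t/L_c) / (d_t/d_c)²
= 124 / (22.0)² = 124 / 484.0 = 0.2562.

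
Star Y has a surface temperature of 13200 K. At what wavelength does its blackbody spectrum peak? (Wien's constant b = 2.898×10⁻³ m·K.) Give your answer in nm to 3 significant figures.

λ_max = b/T = 2.898×10⁻³ / 13200 = 2.20×10^-7 m = 219.5 nm.

220 nm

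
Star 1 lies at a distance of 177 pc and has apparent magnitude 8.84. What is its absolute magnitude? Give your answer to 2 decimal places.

2.60

M = m − 5 log₁₀(d/10 pc) = 8.84 − 5 log₁₀(177/10)
  = 8.84 − 5 × 1.248 = 8.84 − 6.24 = 2.60.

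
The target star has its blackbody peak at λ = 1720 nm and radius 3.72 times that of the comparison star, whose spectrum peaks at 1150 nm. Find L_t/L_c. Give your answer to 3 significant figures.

Wien's law gives T ∝ 1/λ_max, so T_t/T_c = λ_c/λ_t = 1150/1720 = 0.6686.
Then L ∝ R²T⁴ gives L_t/L_c = (3.72)² × (0.6686)⁴ = 13.84 × 0.1998 = 2.765.

2.77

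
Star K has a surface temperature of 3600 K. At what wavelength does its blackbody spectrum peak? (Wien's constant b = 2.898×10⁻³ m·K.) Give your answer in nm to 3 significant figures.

805 nm

λ_max = b/T = 2.898×10⁻³ / 3600 = 8.05×10^-7 m = 805.0 nm.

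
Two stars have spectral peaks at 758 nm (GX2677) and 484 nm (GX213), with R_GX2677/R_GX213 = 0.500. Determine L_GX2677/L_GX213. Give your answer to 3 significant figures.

Wien's law gives T ∝ 1/λ_max, so T_GX2677/T_GX213 = λ_GX213/λ_GX2677 = 484/758 = 0.6385.
Then L ∝ R²T⁴ gives L_GX2677/L_GX213 = (0.500)² × (0.6385)⁴ = 0.2500 × 0.1662 = 0.04156.

0.0416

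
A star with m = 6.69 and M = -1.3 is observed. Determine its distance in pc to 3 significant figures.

396 pc

m − M = 5 log₁₀(d/10 pc)
6.69 − (-1.3) = 7.99 = 5 log₁₀(d/10)
d = 10 × 10^(7.99/5) = 10 × 10^1.598 = 396.3 pc.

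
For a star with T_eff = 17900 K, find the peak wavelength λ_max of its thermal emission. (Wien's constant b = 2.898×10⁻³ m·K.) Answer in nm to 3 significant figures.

162 nm

λ_max = b/T = 2.898×10⁻³ / 17900 = 1.62×10^-7 m = 161.9 nm.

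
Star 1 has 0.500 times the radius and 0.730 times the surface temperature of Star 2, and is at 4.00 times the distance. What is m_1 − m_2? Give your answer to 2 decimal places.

5.88

L_1/L_2 = (0.500)²(0.730)⁴ = 0.07100.
F_1/F_2 = (L_1/L_2)/(d_1/d_2)² = 0.07100/16.00 = 0.004437.
m_1 − m_2 = −2.5 log₁₀(0.004437) = 5.88.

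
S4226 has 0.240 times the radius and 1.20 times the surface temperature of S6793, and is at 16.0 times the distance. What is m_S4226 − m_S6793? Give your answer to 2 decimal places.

8.33

L_S4226/L_S6793 = (0.240)²(1.20)⁴ = 0.1194.
F_S4226/F_S6793 = (L_S4226/L_S6793)/(d_S4226/d_S6793)² = 0.1194/256.0 = 4.666×10^-4.
m_S4226 − m_S6793 = −2.5 log₁₀(4.666×10^-4) = 8.33.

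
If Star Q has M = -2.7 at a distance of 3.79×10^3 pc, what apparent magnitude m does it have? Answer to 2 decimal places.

m = M + 5 log₁₀(d/10 pc) = -2.7 + 5 log₁₀(3.79×10^3/10)
  = -2.7 + 5 × 2.579 = -2.7 + 12.89 = 10.19.

10.19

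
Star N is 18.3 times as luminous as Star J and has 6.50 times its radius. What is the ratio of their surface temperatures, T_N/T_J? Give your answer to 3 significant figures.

0.811

L ∝ R²T⁴ gives T ∝ (L/R²)^(1/4), so
T_N/T_J = (18.3 / 6.50²)^(1/4) = (0.4331)^(1/4) = 0.8113.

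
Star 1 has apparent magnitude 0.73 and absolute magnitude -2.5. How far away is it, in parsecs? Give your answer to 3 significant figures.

44.3 pc

m − M = 5 log₁₀(d/10 pc)
0.73 − (-2.5) = 3.23 = 5 log₁₀(d/10)
d = 10 × 10^(3.23/5) = 10 × 10^0.646 = 44.26 pc.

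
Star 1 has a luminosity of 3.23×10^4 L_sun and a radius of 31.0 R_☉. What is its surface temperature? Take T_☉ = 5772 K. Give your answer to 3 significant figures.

T/T_☉ = (L/L_☉)^(1/4) / (R/R_☉)^(1/2)
T = 5772 × (3.23×10^4)^(1/4) / √(31.0) = 5772 × 13.41 / 5.568 = 1.390×10^4 K.

1.39×10^4 K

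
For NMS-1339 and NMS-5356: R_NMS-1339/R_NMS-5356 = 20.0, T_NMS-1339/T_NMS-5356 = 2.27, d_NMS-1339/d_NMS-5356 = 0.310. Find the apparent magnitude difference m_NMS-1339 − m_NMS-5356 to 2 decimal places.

L_NMS-1339/L_NMS-5356 = (20.0)²(2.27)⁴ = 1.062×10^4.
F_NMS-1339/F_NMS-5356 = (L_NMS-1339/L_NMS-5356)/(d_NMS-1339/d_NMS-5356)² = 1.062×10^4/0.09610 = 1.105×10^5.
m_NMS-1339 − m_NMS-5356 = −2.5 log₁₀(1.105×10^5) = -12.61.

-12.61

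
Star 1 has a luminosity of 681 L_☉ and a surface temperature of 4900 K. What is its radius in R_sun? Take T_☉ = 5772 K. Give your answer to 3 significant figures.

R/R_☉ = √(L/L_☉) / (T/T_☉)² = √(681) / (0.8489)²
       = 26.10 / 0.7207 = 36.21.

36.2 R_sun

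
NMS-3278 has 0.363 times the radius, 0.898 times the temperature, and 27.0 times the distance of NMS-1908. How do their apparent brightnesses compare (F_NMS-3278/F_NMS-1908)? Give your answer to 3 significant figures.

L_NMS-3278/L_NMS-1908 = (R_NMS-3278/R_NMS-1908)²(T_NMS-3278/T_NMS-1908)⁴ = (0.363)² × (0.898)⁴ = 0.08569.
F_NMS-3278/F_NMS-1908 = (L_NMS-3278/L_NMS-1908)/(d_NMS-3278/d_NMS-1908)² = 0.08569 / (27.0)² = 1.175×10^-4.

1.18×10^-4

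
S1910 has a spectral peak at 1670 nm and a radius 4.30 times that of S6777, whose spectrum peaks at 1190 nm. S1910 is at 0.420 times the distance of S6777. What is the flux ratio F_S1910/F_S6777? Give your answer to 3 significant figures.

Wien's law: T_S1910/T_S6777 = λ_S6777/λ_S1910 = 1190/1670 = 0.7126.
L_S1910/L_S6777 = (R_S1910/R_S6777)²(T_S1910/T_S6777)⁴ = (4.30)²(0.7126)⁴ = 4.767.
F_S1910/F_S6777 = (L_S1910/L_S6777)/(d_S1910/d_S6777)² = 4.767/(0.420)² = 27.02.

27.0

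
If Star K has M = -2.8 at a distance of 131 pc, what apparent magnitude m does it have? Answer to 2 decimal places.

m = M + 5 log₁₀(d/10 pc) = -2.8 + 5 log₁₀(131/10)
  = -2.8 + 5 × 1.117 = -2.8 + 5.59 = 2.79.

2.79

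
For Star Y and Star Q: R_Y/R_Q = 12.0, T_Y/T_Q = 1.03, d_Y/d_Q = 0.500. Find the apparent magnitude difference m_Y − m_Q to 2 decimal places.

-7.03

L_Y/L_Q = (12.0)²(1.03)⁴ = 162.1.
F_Y/F_Q = (L_Y/L_Q)/(d_Y/d_Q)² = 162.1/0.2500 = 648.3.
m_Y − m_Q = −2.5 log₁₀(648.3) = -7.03.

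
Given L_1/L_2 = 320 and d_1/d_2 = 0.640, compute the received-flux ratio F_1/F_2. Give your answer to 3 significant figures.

F = L/(4πd²), so F_1/F_2 = (L_1/L_2) / (d_1/d_2)²
= 320 / (0.640)² = 320 / 0.4096 = 781.2.

781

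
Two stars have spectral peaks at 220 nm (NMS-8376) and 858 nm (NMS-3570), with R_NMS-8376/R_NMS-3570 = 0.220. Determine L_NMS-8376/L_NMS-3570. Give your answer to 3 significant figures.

11.2

Wien's law gives T ∝ 1/λ_max, so T_NMS-8376/T_NMS-3570 = λ_NMS-3570/λ_NMS-8376 = 858/220 = 3.900.
Then L ∝ R²T⁴ gives L_NMS-8376/L_NMS-3570 = (0.220)² × (3.900)⁴ = 0.04840 × 231.3 = 11.20.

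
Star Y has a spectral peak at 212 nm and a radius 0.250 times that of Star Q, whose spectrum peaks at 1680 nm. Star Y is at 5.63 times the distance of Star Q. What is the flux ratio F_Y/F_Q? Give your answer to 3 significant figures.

7.78

Wien's law: T_Y/T_Q = λ_Q/λ_Y = 1680/212 = 7.925.
L_Y/L_Q = (R_Y/R_Q)²(T_Y/T_Q)⁴ = (0.250)²(7.925)⁴ = 246.5.
F_Y/F_Q = (L_Y/L_Q)/(d_Y/d_Q)² = 246.5/(5.63)² = 7.776.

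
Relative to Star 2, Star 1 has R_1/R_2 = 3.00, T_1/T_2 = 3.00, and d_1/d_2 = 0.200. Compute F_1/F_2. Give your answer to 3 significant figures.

1.82×10^4

L_1/L_2 = (R_1/R_2)²(T_1/T_2)⁴ = (3.00)² × (3.00)⁴ = 729.0.
F_1/F_2 = (L_1/L_2)/(d_1/d_2)² = 729.0 / (0.200)² = 1.822×10^4.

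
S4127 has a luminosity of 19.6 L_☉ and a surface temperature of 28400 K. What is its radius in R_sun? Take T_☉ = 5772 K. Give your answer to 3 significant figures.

0.183 R_sun

R/R_☉ = √(L/L_☉) / (T/T_☉)² = √(19.6) / (4.920)²
       = 4.427 / 24.21 = 0.1829.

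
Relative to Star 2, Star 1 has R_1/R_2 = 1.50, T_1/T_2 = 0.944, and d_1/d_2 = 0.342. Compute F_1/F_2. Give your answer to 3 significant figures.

15.3

L_1/L_2 = (R_1/R_2)²(T_1/T_2)⁴ = (1.50)² × (0.944)⁴ = 1.787.
F_1/F_2 = (L_1/L_2)/(d_1/d_2)² = 1.787 / (0.342)² = 15.28.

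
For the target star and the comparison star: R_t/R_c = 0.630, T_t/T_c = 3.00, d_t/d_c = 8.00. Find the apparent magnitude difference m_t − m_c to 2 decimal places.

L_t/L_c = (0.630)²(3.00)⁴ = 32.15.
F_t/F_c = (L_t/L_c)/(d_t/d_c)² = 32.15/64.00 = 0.5023.
m_t − m_c = −2.5 log₁₀(0.5023) = 0.75.

0.75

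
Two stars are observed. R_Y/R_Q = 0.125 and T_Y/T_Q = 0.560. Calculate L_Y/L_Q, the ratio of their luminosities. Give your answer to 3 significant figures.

From the Stefan–Boltzmann law, L ∝ R²T⁴, so
L_Y/L_Q = (R_Y/R_Q)² (T_Y/T_Q)⁴ = (0.125)² × (0.560)⁴ = 0.01562 × 0.09834 = 0.001537.

0.00154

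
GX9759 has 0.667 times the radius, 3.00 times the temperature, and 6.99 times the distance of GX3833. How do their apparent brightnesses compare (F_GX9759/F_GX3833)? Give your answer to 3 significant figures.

L_GX9759/L_GX3833 = (R_GX9759/R_GX3833)²(T_GX9759/T_GX3833)⁴ = (0.667)² × (3.00)⁴ = 36.04.
F_GX9759/F_GX3833 = (L_GX9759/L_GX3833)/(d_GX9759/d_GX3833)² = 36.04 / (6.99)² = 0.7375.

0.738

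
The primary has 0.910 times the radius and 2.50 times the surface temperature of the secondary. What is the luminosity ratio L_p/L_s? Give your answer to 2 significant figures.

From the Stefan–Boltzmann law, L ∝ R²T⁴, so
L_p/L_s = (R_p/R_s)² (T_p/T_s)⁴ = (0.910)² × (2.50)⁴ = 0.8281 × 39.06 = 32.35.

32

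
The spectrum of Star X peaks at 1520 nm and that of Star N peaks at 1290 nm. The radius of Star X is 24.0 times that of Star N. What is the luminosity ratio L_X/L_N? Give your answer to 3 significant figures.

Wien's law gives T ∝ 1/λ_max, so T_X/T_N = λ_N/λ_X = 1290/1520 = 0.8487.
Then L ∝ R²T⁴ gives L_X/L_N = (24.0)² × (0.8487)⁴ = 576.0 × 0.5188 = 298.8.

299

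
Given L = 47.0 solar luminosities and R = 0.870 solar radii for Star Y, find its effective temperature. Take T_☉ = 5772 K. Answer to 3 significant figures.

T/T_☉ = (L/L_☉)^(1/4) / (R/R_☉)^(1/2)
T = 5772 × (47.0)^(1/4) / √(0.870) = 5772 × 2.618 / 0.9327 = 1.620×10^4 K.

1.62×10^4 K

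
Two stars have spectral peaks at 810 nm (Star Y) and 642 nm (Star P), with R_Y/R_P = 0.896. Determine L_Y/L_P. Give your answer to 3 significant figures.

Wien's law gives T ∝ 1/λ_max, so T_Y/T_P = λ_P/λ_Y = 642/810 = 0.7926.
Then L ∝ R²T⁴ gives L_Y/L_P = (0.896)² × (0.7926)⁴ = 0.8028 × 0.3946 = 0.3168.

0.317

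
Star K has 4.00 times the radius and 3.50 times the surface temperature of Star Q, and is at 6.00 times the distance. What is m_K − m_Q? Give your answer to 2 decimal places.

-4.56

L_K/L_Q = (4.00)²(3.50)⁴ = 2401.
F_K/F_Q = (L_K/L_Q)/(d_K/d_Q)² = 2401/36.00 = 66.69.
m_K − m_Q = −2.5 log₁₀(66.69) = -4.56.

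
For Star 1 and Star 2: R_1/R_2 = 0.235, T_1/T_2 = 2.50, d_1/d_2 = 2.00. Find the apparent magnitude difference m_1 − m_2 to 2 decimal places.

0.67

L_1/L_2 = (0.235)²(2.50)⁴ = 2.157.
F_1/F_2 = (L_1/L_2)/(d_1/d_2)² = 2.157/4.000 = 0.5393.
m_1 − m_2 = −2.5 log₁₀(0.5393) = 0.67.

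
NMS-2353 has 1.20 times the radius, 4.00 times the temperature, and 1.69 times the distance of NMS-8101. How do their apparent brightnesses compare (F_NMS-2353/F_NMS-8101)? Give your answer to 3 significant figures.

L_NMS-2353/L_NMS-8101 = (R_NMS-2353/R_NMS-8101)²(T_NMS-2353/T_NMS-8101)⁴ = (1.20)² × (4.00)⁴ = 368.6.
F_NMS-2353/F_NMS-8101 = (L_NMS-2353/L_NMS-8101)/(d_NMS-2353/d_NMS-8101)² = 368.6 / (1.69)² = 129.1.

129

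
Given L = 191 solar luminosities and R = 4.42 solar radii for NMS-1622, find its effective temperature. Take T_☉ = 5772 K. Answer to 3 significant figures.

T/T_☉ = (L/L_☉)^(1/4) / (R/R_☉)^(1/2)
T = 5772 × (191)^(1/4) / √(4.42) = 5772 × 3.718 / 2.102 = 1.021×10^4 K.

1.02×10^4 K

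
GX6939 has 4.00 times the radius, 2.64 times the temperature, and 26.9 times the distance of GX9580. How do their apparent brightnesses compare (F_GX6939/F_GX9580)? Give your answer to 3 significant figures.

L_GX6939/L_GX9580 = (R_GX6939/R_GX9580)²(T_GX6939/T_GX9580)⁴ = (4.00)² × (2.64)⁴ = 777.2.
F_GX6939/F_GX9580 = (L_GX6939/L_GX9580)/(d_GX6939/d_GX9580)² = 777.2 / (26.9)² = 1.074.

1.07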